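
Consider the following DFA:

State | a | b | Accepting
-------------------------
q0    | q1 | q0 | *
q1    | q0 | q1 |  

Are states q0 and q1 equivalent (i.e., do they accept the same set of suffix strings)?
Try the suffix ε (the empty string).
From q0: q0 — accepting.
From q1: q1 — not accepting.
The two states disagree on this suffix, so they are not equivalent.

Final answer: No. Distinguishing string: ε (the empty string) - accepted from q0 but not from q1.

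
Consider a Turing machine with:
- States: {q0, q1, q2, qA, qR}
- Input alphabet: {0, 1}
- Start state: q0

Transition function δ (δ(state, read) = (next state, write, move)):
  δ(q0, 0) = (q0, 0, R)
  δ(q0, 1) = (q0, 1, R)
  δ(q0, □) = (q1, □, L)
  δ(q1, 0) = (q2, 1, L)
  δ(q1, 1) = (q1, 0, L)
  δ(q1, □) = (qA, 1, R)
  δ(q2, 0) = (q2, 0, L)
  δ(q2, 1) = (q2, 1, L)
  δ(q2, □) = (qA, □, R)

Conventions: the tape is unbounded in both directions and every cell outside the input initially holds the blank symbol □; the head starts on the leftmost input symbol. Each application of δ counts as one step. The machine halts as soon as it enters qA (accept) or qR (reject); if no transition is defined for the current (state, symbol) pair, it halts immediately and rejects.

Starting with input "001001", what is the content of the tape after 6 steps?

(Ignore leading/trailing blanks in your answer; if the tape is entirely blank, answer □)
Step 0: [q0]001001 (head at position 0)
Step 1: δ(q0, 0) = (q0, 0, R)  ⊢  0[q0]01001 (head at position 1)
Step 2: δ(q0, 0) = (q0, 0, R)  ⊢  00[q0]1001 (head at position 2)
Step 3: δ(q0, 1) = (q0, 1, R)  ⊢  001[q0]001 (head at position 3)
Step 4: δ(q0, 0) = (q0, 0, R)  ⊢  0010[q0]01 (head at position 4)
Step 5: δ(q0, 0) = (q0, 0, R)  ⊢  00100[q0]1 (head at position 5)
Step 6: δ(q0, 1) = (q0, 1, R)  ⊢  001001[q0]□ (head at position 6)
Tape after 6 steps (ignoring surrounding blanks): 001001

Final answer: Tape: 001001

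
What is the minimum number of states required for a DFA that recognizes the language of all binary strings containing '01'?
Language: binary strings containing '01'
Lower bound (Myhill–Nerode): the prefixes ε, 0, 01 are pairwise distinguishable:
  ε vs 01: suffix ε distinguishes them (ε is rejected, 01 is accepted)
  0 vs 01: suffix ε distinguishes them (0 is rejected, 01 is accepted)
  ε vs 0: suffix 1 distinguishes them (ε·1 = 1 is rejected, 0·1 = 01 is accepted)
So any DFA needs at least 3 states.
Upper bound: a DFA with 3 states exists (one state per class above: 'no progress', 'last symbol 0', and 'seen 01' (accepting sink)).
Minimum states: 3

Final answer: 3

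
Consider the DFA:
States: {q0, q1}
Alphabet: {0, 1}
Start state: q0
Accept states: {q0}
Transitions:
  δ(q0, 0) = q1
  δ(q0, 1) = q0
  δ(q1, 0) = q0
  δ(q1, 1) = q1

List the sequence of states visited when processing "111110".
Starting at q0
Read '1': q0 -> q0
Read '1': q0 -> q0
Read '1': q0 -> q0
Read '1': q0 -> q0
Read '1': q0 -> q0
Read '0': q0 -> q1

Final answer: q0 -> q0 -> q0 -> q0 -> q0 -> q0 -> q1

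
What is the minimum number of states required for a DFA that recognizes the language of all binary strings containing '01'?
Language: binary strings containing '01'
Lower bound (Myhill–Nerode): the prefixes ε, 0, 01 are pairwise distinguishable:
  ε vs 01: suffix ε distinguishes them (ε is rejected, 01 is accepted)
  0 vs 01: suffix ε distinguishes them (0 is rejected, 01 is accepted)
  ε vs 0: suffix 1 distinguishes them (ε·1 = 1 is rejected, 0·1 = 01 is accepted)
So any DFA needs at least 3 states.
Upper bound: a DFA with 3 states exists (one state per class above: 'no progress', 'last symbol 0', and 'seen 01' (accepting sink)).
Minimum states: 3

Final answer: 3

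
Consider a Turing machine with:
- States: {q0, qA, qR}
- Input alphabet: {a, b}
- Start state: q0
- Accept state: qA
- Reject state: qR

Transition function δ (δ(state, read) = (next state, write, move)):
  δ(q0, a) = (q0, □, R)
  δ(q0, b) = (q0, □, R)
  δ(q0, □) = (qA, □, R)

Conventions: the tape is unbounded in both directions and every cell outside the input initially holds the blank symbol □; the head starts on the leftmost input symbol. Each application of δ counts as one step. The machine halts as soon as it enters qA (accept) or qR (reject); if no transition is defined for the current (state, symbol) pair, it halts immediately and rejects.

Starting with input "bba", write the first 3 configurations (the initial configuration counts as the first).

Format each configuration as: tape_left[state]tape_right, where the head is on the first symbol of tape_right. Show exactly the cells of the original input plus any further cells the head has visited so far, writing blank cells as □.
Step 0: [q0]bba (head at position 0)
Step 1: δ(q0, b) = (q0, □, R)  ⊢  □[q0]ba (head at position 1)
Step 2: δ(q0, b) = (q0, □, R)  ⊢  □□[q0]a (head at position 2)

Final answer: [q0]bba ⊢ □[q0]ba ⊢ □□[q0]a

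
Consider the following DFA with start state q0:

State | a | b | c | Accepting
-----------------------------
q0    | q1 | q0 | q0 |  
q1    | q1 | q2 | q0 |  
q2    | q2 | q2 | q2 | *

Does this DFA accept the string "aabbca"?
Start in q0.
Read 'a': q0 → q1
Read 'a': q1 → q1
Read 'b': q1 → q2
Read 'b': q2 → q2
Read 'c': q2 → q2
Read 'a': q2 → q2
Final state q2 is accepting, so the string is accepted.

Final answer: Yes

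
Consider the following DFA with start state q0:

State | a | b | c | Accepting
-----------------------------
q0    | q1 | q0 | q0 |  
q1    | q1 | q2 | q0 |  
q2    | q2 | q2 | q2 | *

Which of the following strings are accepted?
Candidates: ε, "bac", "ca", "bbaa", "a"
ε: q0; q0 is not accepting → rejected
"bac": q0 → q0 → q1 → q0; q0 is not accepting → rejected
"ca": q0 → q0 → q1; q1 is not accepting → rejected
"bbaa": q0 → q0 → q0 → q1 → q1; q1 is not accepting → rejected
"a": q0 → q1; q1 is not accepting → rejected

Final answer: None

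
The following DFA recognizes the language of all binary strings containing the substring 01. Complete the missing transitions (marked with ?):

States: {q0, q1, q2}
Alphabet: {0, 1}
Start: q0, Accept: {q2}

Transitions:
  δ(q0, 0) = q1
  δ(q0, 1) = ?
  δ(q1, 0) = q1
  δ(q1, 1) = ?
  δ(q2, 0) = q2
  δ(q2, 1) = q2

What each state remembers (consistent with the given transitions and accept states):
  q0: 01 not seen yet and the last symbol was not 0
  q1: 01 not seen yet and the last symbol was 0
  q2: the substring 01 has already been seen
Filling in the missing entries:
  δ(q0, 1): in q0 (01 not seen yet and the last symbol was not 0), after reading 1 we have: 01 not seen yet and the last symbol was not 0 → q0
  δ(q1, 1): in q1 (01 not seen yet and the last symbol was 0), after reading 1 we have: the substring 01 has already been seen → q2

Final answer: δ(q0, 1) = q0; δ(q1, 1) = q2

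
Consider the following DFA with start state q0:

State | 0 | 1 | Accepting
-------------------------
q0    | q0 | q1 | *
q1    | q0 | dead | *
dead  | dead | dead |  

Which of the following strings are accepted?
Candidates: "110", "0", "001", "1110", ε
"110": q0 → q1 → dead → dead; dead is not accepting → rejected
"0": q0 → q0; q0 is accepting → accepted
"001": q0 → q0 → q0 → q1; q1 is accepting → accepted
"1110": q0 → q1 → dead → dead → dead; dead is not accepting → rejected
ε: q0; q0 is accepting → accepted

Final answer: "0", "001", ε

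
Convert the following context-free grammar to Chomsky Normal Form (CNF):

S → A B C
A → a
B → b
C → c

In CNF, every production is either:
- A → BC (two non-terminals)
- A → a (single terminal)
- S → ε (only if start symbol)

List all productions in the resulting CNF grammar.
The grammar has no ε-productions or unit productions to eliminate.
A → a is already in CNF (single terminal) – keep it.
B → b is already in CNF (single terminal) – keep it.
C → c is already in CNF (single terminal) – keep it.
S → A B C has 3 symbols on the right: break it into binary productions S → A X0, X0 → B C.
Resulting CNF grammar (5 productions): A → a; B → b; C → c; S → A X0; X0 → B C

Final answer: A → a; B → b; C → c; S → A X0; X0 → B C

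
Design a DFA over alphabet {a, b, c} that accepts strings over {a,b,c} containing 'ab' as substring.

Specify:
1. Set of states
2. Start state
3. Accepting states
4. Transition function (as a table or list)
One valid DFA (any DFA recognizing the same language is acceptable):
States: {q0, q1, q2}
Start: q0
Accepting: {q2}
Transitions (accepting states marked with *):
State | a | b | c | Accepting
-----------------------------
q0    | q1 | q0 | q0 |  
q1    | q1 | q2 | q0 |  
q2    | q2 | q2 | q2 | *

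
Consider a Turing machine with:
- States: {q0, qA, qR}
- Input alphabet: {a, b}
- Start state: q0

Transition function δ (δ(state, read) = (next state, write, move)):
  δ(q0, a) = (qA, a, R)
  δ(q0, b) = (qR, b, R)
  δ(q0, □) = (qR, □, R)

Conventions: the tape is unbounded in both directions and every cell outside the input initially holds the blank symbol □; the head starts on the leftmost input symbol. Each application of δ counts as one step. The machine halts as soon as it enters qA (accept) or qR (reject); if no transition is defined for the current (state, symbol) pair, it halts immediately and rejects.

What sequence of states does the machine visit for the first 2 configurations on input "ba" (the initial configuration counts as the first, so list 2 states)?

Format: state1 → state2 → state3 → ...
Step 0: [q0]ba (head at position 0)
Step 1: δ(q0, b) = (qR, b, R)  ⊢  b[qR]a (head at position 1)
Reading off the states of these 2 configurations: q0 → qR

Final answer: q0 → qR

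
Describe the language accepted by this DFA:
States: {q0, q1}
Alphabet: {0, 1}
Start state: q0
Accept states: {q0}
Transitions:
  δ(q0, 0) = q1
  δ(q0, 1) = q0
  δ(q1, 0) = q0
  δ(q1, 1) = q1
Analyzing the DFA structure:
Start state: q0
Accept states: {q0}
Interpreting what each state remembers (checking against the transitions):
  q0: an even number of 0s has been read so far
  q1: an odd number of 0s has been read so far
  δ(q0, 0): in q0 (an even number of 0s has been read so far), after reading 0 we have: an odd number of 0s has been read so far → q1
  δ(q0, 1): in q0 (an even number of 0s has been read so far), after reading 1 we have: an even number of 0s has been read so far → q0
  δ(q1, 0): in q1 (an odd number of 0s has been read so far), after reading 0 we have: an even number of 0s has been read so far → q0
  δ(q1, 1): in q1 (an odd number of 0s has been read so far), after reading 1 we have: an odd number of 0s has been read so far → q1
A string is accepted iff it ends in {q0}, i.e. an even number of 0s has been read so far.
Language: All binary strings with an even number of 0s

Final answer: All binary strings with an even number of 0s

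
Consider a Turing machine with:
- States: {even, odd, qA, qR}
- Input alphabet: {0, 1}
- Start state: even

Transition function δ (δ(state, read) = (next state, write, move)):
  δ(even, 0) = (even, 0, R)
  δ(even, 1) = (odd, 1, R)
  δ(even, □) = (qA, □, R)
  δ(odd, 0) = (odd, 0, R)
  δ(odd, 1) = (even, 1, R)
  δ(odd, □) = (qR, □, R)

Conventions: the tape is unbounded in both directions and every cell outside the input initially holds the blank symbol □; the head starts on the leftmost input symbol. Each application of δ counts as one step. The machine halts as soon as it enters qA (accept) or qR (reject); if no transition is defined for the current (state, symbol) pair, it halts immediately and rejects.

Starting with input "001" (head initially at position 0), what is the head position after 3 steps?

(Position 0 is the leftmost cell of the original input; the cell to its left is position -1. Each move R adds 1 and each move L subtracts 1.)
Step 0: [even]001 (head at position 0)
Step 1: δ(even, 0) = (even, 0, R)  ⊢  0[even]01 (head at position 1)
Step 2: δ(even, 0) = (even, 0, R)  ⊢  00[even]1 (head at position 2)
Step 3: δ(even, 1) = (odd, 1, R)  ⊢  001[odd]□ (head at position 3)
Head position after 3 steps: 3

Final answer: Position 3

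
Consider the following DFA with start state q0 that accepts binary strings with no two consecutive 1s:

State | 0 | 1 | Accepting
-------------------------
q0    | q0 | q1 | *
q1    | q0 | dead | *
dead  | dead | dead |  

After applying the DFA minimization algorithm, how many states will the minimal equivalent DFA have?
All 3 states are reachable from q0, so none can be removed as unreachable.
Table-filling: first mark every (accepting, non-accepting) pair as distinguishable (accepting: {q0, q1}; non-accepting: {dead}).
Round 1: (q0, q1) on '1' go to q1 and dead, already distinguishable → mark.
Every pair of states is distinguishable, so the DFA is already minimal.
Equivalence classes: {q0}, {q1}, {dead} → 3 states.

Final answer: 3 states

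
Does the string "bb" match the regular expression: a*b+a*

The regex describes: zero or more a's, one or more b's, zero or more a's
Yes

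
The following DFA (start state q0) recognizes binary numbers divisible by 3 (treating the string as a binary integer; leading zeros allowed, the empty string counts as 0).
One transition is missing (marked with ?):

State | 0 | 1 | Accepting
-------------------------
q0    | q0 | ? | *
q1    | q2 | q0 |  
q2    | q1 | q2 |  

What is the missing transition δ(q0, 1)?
q1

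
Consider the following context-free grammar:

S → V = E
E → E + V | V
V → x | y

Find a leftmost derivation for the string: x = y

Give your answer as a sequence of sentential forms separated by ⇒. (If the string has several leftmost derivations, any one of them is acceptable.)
Start with S.
Step 1: the leftmost non-terminal is S; apply S → V = E:  V = E
Step 2: the leftmost non-terminal is V; apply V → x:  x = E
Step 3: the leftmost non-terminal is E; apply E → V:  x = V
Step 4: the leftmost non-terminal is V; apply V → y:  x = y

Final answer: S ⇒ V = E ⇒ x = E ⇒ x = V ⇒ x = y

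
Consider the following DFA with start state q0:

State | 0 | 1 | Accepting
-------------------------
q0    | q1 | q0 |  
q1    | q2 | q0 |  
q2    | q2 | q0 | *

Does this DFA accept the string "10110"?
Start in q0.
Read '1': q0 → q0
Read '0': q0 → q1
Read '1': q1 → q0
Read '1': q0 → q0
Read '0': q0 → q1
Final state q1 is not accepting, so the string is rejected.

Final answer: No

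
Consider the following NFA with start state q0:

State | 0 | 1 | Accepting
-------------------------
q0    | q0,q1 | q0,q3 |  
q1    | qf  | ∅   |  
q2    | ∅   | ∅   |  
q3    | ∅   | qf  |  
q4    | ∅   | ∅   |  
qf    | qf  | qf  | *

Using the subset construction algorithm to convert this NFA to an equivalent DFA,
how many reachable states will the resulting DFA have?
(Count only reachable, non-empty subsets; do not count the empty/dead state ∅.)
Start subset: {q0}
{q0}: on 0 → {q0, q1}, on 1 → {q0, q3}
{q0, q1}: on 0 → {q0, q1, qf}, on 1 → {q0, q3}
{q0, q3}: on 0 → {q0, q1}, on 1 → {q0, q3, qf}
{q0, q1, qf}: on 0 → {q0, q1, qf}, on 1 → {q0, q3, qf}
{q0, q3, qf}: on 0 → {q0, q1, qf}, on 1 → {q0, q3, qf}
Reachable non-empty subsets: {q0}, {q0, q1}, {q0, q3}, {q0, q1, qf}, {q0, q3, qf} — 5 in total.

Final answer: 5 states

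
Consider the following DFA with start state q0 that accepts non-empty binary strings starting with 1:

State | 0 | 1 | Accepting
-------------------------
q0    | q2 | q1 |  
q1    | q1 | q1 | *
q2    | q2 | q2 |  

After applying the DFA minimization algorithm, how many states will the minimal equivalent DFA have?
All 3 states are reachable from q0, so none can be removed as unreachable.
Table-filling: first mark every (accepting, non-accepting) pair as distinguishable (accepting: {q1}; non-accepting: {q0, q2}).
Round 1: (q0, q2) on '1' go to q1 and q2, already distinguishable → mark.
Every pair of states is distinguishable, so the DFA is already minimal.
Equivalence classes: {q0}, {q1}, {q2} → 3 states.

Final answer: 3 states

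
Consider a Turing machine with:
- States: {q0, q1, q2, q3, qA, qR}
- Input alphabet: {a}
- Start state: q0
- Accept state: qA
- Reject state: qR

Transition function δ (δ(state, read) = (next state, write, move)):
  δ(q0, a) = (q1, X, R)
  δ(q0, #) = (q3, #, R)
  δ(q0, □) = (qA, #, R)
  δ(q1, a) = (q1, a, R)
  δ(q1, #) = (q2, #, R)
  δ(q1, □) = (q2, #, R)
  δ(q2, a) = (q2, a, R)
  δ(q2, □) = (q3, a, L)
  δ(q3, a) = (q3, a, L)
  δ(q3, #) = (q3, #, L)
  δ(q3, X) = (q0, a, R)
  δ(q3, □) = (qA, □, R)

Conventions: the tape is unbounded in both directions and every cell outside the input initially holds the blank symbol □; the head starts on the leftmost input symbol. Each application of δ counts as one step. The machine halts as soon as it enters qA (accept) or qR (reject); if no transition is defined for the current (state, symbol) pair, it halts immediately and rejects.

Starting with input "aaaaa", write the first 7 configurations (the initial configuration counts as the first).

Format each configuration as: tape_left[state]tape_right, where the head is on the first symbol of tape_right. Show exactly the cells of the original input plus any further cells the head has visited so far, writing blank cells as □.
Step 0: [q0]aaaaa (head at position 0)
Step 1: δ(q0, a) = (q1, X, R)  ⊢  X[q1]aaaa (head at position 1)
Step 2: δ(q1, a) = (q1, a, R)  ⊢  Xa[q1]aaa (head at position 2)
Step 3: δ(q1, a) = (q1, a, R)  ⊢  Xaa[q1]aa (head at position 3)
Step 4: δ(q1, a) = (q1, a, R)  ⊢  Xaaa[q1]a (head at position 4)
Step 5: δ(q1, a) = (q1, a, R)  ⊢  Xaaaa[q1]□ (head at position 5)
Step 6: δ(q1, □) = (q2, #, R)  ⊢  Xaaaa#[q2]□ (head at position 6)

Final answer: [q0]aaaaa ⊢ X[q1]aaaa ⊢ Xa[q1]aaa ⊢ Xaa[q1]aa ⊢ Xaaa[q1]a ⊢ Xaaaa[q1]□ ⊢ Xaaaa#[q2]□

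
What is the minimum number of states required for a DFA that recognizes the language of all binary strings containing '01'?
Language: binary strings containing '01'
Lower bound (Myhill–Nerode): the prefixes ε, 0, 01 are pairwise distinguishable:
  ε vs 01: suffix ε distinguishes them (ε is rejected, 01 is accepted)
  0 vs 01: suffix ε distinguishes them (0 is rejected, 01 is accepted)
  ε vs 0: suffix 1 distinguishes them (ε·1 = 1 is rejected, 0·1 = 01 is accepted)
So any DFA needs at least 3 states.
Upper bound: a DFA with 3 states exists (one state per class above: 'no progress', 'last symbol 0', and 'seen 01' (accepting sink)).
Minimum states: 3

Final answer: 3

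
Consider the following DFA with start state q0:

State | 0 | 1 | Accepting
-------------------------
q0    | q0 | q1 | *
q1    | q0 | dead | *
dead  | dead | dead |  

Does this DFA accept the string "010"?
Start in q0.
Read '0': q0 → q0
Read '1': q0 → q1
Read '0': q1 → q0
Final state q0 is accepting, so the string is accepted.

Final answer: Yes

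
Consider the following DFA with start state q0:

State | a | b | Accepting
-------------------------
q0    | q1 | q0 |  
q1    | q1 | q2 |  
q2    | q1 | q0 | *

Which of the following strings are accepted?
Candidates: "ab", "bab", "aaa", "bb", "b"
"ab": q0 → q1 → q2; q2 is accepting → accepted
"bab": q0 → q0 → q1 → q2; q2 is accepting → accepted
"aaa": q0 → q1 → q1 → q1; q1 is not accepting → rejected
"bb": q0 → q0 → q0; q0 is not accepting → rejected
"b": q0 → q0; q0 is not accepting → rejected

Final answer: "ab", "bab"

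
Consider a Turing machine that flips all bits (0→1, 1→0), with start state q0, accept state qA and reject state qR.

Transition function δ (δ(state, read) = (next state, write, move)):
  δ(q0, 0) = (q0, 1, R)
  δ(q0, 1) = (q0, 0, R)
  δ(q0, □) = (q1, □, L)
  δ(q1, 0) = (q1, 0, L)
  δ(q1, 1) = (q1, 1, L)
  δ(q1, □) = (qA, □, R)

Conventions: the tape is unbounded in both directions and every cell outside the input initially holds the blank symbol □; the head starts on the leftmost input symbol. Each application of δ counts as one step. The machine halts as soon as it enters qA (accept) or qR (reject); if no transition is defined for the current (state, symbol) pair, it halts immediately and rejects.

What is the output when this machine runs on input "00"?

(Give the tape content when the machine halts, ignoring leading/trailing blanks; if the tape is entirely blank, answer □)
Step 0: [q0]00 (head at position 0)
Step 1: δ(q0, 0) = (q0, 1, R)  ⊢  1[q0]0 (head at position 1)
Step 2: δ(q0, 0) = (q0, 1, R)  ⊢  11[q0]□ (head at position 2)
Step 3: δ(q0, □) = (q1, □, L)  ⊢  1[q1]1□ (head at position 1)
Step 4: δ(q1, 1) = (q1, 1, L)  ⊢  [q1]11□ (head at position 0)
Step 5: δ(q1, 1) = (q1, 1, L)  ⊢  [q1]□11□ (head at position -1)
Step 6: δ(q1, □) = (qA, □, R)  ⊢  □[qA]11□ (head at position 0)
The machine is in qA, so it halts and accepts.
Tape content when halted (ignoring surrounding blanks): 11

Final answer: Output: 11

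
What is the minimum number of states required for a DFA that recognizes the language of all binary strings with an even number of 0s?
Language: binary strings with an even number of 0s
Lower bound (Myhill–Nerode): the prefixes ε, 0 are pairwise distinguishable:
  ε vs 0: suffix ε distinguishes them (ε has zero 0s (accepted), 0 has one 0 (rejected))
So any DFA needs at least 2 states.
Upper bound: a DFA with 2 states exists (one state per class above).
Minimum states: 2

Final answer: 2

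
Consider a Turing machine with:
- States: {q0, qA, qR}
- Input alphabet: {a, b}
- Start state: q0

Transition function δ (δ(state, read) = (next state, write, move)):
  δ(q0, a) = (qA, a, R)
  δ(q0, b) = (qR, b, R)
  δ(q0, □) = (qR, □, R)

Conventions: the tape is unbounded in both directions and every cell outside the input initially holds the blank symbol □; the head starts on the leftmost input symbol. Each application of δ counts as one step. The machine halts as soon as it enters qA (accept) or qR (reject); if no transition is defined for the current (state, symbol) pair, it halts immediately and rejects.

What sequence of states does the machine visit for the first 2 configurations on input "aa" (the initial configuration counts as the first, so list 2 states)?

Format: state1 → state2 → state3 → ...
Step 0: [q0]aa (head at position 0)
Step 1: δ(q0, a) = (qA, a, R)  ⊢  a[qA]a (head at position 1)
Reading off the states of these 2 configurations: q0 → qA

Final answer: q0 → qA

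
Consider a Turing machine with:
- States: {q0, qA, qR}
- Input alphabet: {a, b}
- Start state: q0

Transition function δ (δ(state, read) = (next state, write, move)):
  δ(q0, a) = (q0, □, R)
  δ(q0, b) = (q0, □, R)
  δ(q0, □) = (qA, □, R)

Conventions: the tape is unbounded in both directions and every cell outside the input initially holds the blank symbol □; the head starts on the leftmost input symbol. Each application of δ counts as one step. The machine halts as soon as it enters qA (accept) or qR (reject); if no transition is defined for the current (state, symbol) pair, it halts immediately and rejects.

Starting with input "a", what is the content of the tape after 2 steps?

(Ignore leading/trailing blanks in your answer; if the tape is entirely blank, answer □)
Step 0: [q0]a (head at position 0)
Step 1: δ(q0, a) = (q0, □, R)  ⊢  □[q0]□ (head at position 1)
Step 2: δ(q0, □) = (qA, □, R)  ⊢  □□[qA]□ (head at position 2)
Tape after 2 steps (ignoring surrounding blanks): □

Final answer: Tape: □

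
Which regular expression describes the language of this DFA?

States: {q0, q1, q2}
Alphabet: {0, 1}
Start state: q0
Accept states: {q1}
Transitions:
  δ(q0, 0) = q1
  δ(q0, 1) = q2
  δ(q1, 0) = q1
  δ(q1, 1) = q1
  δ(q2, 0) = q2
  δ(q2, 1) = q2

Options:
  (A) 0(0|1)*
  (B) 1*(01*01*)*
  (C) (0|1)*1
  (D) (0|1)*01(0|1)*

Testing sample strings against the DFA:
  '000' -> accepted
  '00011' -> accepted
  '00' -> accepted
  '1000' -> rejected
Checking each option for a counterexample:
  (A) 0(0|1)*: agrees with the DFA on all strings of length ≤ 4
  (B) 1*(01*01*)*: ε is rejected by the DFA but matches the regex → eliminated
  (C) (0|1)*1: '0' is accepted by the DFA but does not match the regex → eliminated
  (D) (0|1)*01(0|1)*: '0' is accepted by the DFA but does not match the regex → eliminated
Only (A) 0(0|1)* is consistent with the DFA.

Final answer: (A) 0(0|1)*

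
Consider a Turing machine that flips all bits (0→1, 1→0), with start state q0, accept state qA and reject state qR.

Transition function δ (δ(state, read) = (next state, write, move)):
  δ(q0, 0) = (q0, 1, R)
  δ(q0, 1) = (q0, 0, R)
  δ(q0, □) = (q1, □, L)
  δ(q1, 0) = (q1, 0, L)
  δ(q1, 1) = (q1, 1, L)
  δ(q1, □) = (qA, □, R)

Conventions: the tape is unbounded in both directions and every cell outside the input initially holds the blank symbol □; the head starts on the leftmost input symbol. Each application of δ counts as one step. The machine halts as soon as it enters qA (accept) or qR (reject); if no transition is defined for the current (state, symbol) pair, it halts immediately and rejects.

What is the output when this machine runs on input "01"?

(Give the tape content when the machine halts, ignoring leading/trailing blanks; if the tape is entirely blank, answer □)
Step 0: [q0]01 (head at position 0)
Step 1: δ(q0, 0) = (q0, 1, R)  ⊢  1[q0]1 (head at position 1)
Step 2: δ(q0, 1) = (q0, 0, R)  ⊢  10[q0]□ (head at position 2)
Step 3: δ(q0, □) = (q1, □, L)  ⊢  1[q1]0□ (head at position 1)
Step 4: δ(q1, 0) = (q1, 0, L)  ⊢  [q1]10□ (head at position 0)
Step 5: δ(q1, 1) = (q1, 1, L)  ⊢  [q1]□10□ (head at position -1)
Step 6: δ(q1, □) = (qA, □, R)  ⊢  □[qA]10□ (head at position 0)
The machine is in qA, so it halts and accepts.
Tape content when halted (ignoring surrounding blanks): 10

Final answer: Output: 10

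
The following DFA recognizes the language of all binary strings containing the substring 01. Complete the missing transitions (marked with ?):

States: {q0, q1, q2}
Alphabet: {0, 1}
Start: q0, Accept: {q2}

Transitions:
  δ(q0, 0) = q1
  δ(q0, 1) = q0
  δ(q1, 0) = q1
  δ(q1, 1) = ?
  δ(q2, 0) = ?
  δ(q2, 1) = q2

What each state remembers (consistent with the given transitions and accept states):
  q0: 01 not seen yet and the last symbol was not 0
  q1: 01 not seen yet and the last symbol was 0
  q2: the substring 01 has already been seen
Filling in the missing entries:
  δ(q1, 1): in q1 (01 not seen yet and the last symbol was 0), after reading 1 we have: the substring 01 has already been seen → q2
  δ(q2, 0): in q2 (the substring 01 has already been seen), after reading 0 we have: the substring 01 has already been seen → q2

Final answer: δ(q1, 1) = q2; δ(q2, 0) = q2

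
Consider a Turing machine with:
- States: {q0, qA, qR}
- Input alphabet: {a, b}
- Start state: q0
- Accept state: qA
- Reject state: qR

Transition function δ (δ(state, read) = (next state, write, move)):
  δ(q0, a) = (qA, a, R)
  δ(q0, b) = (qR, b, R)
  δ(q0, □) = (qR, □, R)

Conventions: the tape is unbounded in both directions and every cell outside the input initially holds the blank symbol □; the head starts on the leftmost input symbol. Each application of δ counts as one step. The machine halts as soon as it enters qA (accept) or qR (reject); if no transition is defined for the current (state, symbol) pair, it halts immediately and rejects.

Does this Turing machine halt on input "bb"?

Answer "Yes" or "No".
Step 0: [q0]bb (head at position 0)
Step 1: δ(q0, b) = (qR, b, R)  ⊢  b[qR]b (head at position 1)
The machine is in qR, so it halts and rejects.
It halts after 1 steps.

Final answer: Yes - halts after 1 steps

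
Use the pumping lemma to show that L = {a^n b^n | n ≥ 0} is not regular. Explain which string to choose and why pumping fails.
Language: L = {a^n b^n | n ≥ 0} (equal numbers of a's followed by b's)
Step 1: Assume for contradiction that L is regular, with pumping length p.
Step 2: Choose s = a^p b^p. Then s ∈ L (it has p a's followed by p b's) and |s| ≥ p.
Step 3: Consider any decomposition s = xyz with |xy| ≤ p and |y| > 0. Since |xy| ≤ p and the first p symbols of s are all a's, y = a^k for some k with 1 ≤ k ≤ p.
Step 4: Pumping up (i = 2): xy²z = a^(p+k) b^p, which has more a's than b's, so xy²z ∉ L.
This contradicts the pumping lemma, so L is not regular.

Final answer: Choose s = a^p b^p. Since |xy| ≤ p, y = a^k with k ≥ 1. Then xy²z = a^(p+k) b^p ∉ L.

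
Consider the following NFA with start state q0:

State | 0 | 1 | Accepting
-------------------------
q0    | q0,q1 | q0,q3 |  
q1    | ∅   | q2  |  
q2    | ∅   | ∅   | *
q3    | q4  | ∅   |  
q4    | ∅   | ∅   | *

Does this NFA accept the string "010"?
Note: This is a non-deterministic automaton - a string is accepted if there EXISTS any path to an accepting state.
Track the set of states the NFA could be in: start {q0}
Read '0': {q0} → {q0, q1}
Read '1': {q0, q1} → {q0, q2, q3}
Read '0': {q0, q2, q3} → {q0, q1, q4}
Final set {q0, q1, q4} contains accepting state(s) {q4} → accepted.

Final answer: Yes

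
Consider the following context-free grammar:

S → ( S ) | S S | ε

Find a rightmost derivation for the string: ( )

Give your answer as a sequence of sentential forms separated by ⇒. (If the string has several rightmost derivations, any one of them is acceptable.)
Start with S.
Step 1: the rightmost non-terminal is S; apply S → ( S ):  ( S )
Step 2: the rightmost non-terminal is S; apply S → ε:  ( )

Final answer: S ⇒ ( S ) ⇒ ( )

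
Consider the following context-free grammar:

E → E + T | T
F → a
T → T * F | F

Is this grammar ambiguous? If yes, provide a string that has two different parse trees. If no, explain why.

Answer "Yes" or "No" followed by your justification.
This is the standard stratified expression grammar: '+' is introduced only by the left-recursive rule E → E + T and '*' only by the left-recursive rule T → T * F, with F → a. For any string, the last '+' must be the one produced at the root E (everything after it is a T containing no '+'), and likewise within each T the last '*' is produced at its root. This fixes the parse tree uniquely (left-associative, '*' binding tighter than '+'), so every string has exactly one parse tree.

Final answer: No - the grammar is unambiguous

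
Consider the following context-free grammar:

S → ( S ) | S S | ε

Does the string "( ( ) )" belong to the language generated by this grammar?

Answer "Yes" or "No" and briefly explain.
A derivation exists: S ⇒ ( S ) ⇒ ( ( S ) ) ⇒ ( ( ) ) (using S → ( S ) twice, then S → ε).

Final answer: Yes - a valid derivation exists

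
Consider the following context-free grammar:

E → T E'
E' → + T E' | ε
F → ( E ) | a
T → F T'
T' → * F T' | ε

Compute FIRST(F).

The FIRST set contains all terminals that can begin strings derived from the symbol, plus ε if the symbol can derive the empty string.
FIRST(F): F → ( E ) contributes '(' and F → a contributes 'a', so FIRST(F) = {(, a}. F is not nullable.

Final answer: {(, a}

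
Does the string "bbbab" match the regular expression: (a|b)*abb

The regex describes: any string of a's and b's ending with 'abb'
No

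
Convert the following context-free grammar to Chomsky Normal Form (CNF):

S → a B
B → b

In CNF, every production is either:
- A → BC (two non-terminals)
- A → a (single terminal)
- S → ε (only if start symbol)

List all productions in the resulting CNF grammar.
The grammar has no ε-productions or unit productions to eliminate.
S → a B has terminal a in a right-hand side of length ≥ 2: introduce T_a → a and use T_a in place of a.
B → b is already in CNF (single terminal) – keep it.
S → a B becomes S → T_a B.
Resulting CNF grammar (3 productions): T_a → a; B → b; S → T_a B

Final answer: T_a → a; B → b; S → T_a B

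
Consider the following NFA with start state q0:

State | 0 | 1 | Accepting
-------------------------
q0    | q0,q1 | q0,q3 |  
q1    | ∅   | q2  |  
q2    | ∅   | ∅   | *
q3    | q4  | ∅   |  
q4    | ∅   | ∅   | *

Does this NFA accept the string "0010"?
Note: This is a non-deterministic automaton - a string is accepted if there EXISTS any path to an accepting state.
Track the set of states the NFA could be in: start {q0}
Read '0': {q0} → {q0, q1}
Read '0': {q0, q1} → {q0, q1}
Read '1': {q0, q1} → {q0, q2, q3}
Read '0': {q0, q2, q3} → {q0, q1, q4}
Final set {q0, q1, q4} contains accepting state(s) {q4} → accepted.

Final answer: Yes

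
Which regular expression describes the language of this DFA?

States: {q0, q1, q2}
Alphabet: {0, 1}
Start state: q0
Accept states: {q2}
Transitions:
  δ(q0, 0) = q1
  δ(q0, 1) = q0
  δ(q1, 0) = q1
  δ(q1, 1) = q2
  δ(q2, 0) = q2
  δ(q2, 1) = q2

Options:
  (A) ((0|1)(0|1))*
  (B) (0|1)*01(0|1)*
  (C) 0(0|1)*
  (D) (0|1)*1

Testing sample strings against the DFA:
  '0001' -> accepted
  '10' -> rejected
  '1001' -> accepted
  '1101' -> accepted
Checking each option for a counterexample:
  (A) ((0|1)(0|1))*: ε is rejected by the DFA but matches the regex → eliminated
  (B) (0|1)*01(0|1)*: agrees with the DFA on all strings of length ≤ 4
  (C) 0(0|1)*: '0' is rejected by the DFA but matches the regex → eliminated
  (D) (0|1)*1: '1' is rejected by the DFA but matches the regex → eliminated
Only (B) (0|1)*01(0|1)* is consistent with the DFA.

Final answer: (B) (0|1)*01(0|1)*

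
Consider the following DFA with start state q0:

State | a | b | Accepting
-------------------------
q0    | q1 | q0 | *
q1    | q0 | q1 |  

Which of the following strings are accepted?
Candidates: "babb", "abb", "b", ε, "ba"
"babb": q0 → q0 → q1 → q1 → q1; q1 is not accepting → rejected
"abb": q0 → q1 → q1 → q1; q1 is not accepting → rejected
"b": q0 → q0; q0 is accepting → accepted
ε: q0; q0 is accepting → accepted
"ba": q0 → q0 → q1; q1 is not accepting → rejected

Final answer: "b", ε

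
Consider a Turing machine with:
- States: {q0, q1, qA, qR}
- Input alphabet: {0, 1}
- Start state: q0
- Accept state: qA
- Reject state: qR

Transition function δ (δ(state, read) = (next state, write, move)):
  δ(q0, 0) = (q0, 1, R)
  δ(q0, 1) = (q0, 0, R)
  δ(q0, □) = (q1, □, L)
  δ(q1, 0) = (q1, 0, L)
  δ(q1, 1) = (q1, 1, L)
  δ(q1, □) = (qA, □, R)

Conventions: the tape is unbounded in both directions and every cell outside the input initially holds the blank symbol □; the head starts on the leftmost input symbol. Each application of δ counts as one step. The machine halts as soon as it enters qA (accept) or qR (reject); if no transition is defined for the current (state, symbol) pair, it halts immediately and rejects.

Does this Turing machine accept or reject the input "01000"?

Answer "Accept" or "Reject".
Step 0: [q0]01000 (head at position 0)
Step 1: δ(q0, 0) = (q0, 1, R)  ⊢  1[q0]1000 (head at position 1)
Step 2: δ(q0, 1) = (q0, 0, R)  ⊢  10[q0]000 (head at position 2)
Step 3: δ(q0, 0) = (q0, 1, R)  ⊢  101[q0]00 (head at position 3)
Step 4: δ(q0, 0) = (q0, 1, R)  ⊢  1011[q0]0 (head at position 4)
Step 5: δ(q0, 0) = (q0, 1, R)  ⊢  10111[q0]□ (head at position 5)
Step 6: δ(q0, □) = (q1, □, L)  ⊢  1011[q1]1□ (head at position 4)
Step 7: δ(q1, 1) = (q1, 1, L)  ⊢  101[q1]11□ (head at position 3)
Step 8: δ(q1, 1) = (q1, 1, L)  ⊢  10[q1]111□ (head at position 2)
Step 9: δ(q1, 1) = (q1, 1, L)  ⊢  1[q1]0111□ (head at position 1)
Step 10: δ(q1, 0) = (q1, 0, L)  ⊢  [q1]10111□ (head at position 0)
Step 11: δ(q1, 1) = (q1, 1, L)  ⊢  [q1]□10111□ (head at position -1)
Step 12: δ(q1, □) = (qA, □, R)  ⊢  □[qA]10111□ (head at position 0)
The machine is in qA, so it halts and accepts.

Final answer: Accept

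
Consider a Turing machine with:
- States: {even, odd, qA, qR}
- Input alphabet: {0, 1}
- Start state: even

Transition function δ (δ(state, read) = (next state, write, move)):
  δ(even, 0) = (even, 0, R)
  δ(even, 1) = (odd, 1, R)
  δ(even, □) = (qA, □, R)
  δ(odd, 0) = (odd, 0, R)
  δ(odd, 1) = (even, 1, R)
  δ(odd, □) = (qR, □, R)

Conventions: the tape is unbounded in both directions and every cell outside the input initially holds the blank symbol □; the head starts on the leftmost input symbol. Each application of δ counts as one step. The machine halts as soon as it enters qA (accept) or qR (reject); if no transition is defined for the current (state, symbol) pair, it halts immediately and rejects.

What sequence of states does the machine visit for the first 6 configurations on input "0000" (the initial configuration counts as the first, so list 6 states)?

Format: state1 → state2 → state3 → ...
Step 0: [even]0000 (head at position 0)
Step 1: δ(even, 0) = (even, 0, R)  ⊢  0[even]000 (head at position 1)
Step 2: δ(even, 0) = (even, 0, R)  ⊢  00[even]00 (head at position 2)
Step 3: δ(even, 0) = (even, 0, R)  ⊢  000[even]0 (head at position 3)
Step 4: δ(even, 0) = (even, 0, R)  ⊢  0000[even]□ (head at position 4)
Step 5: δ(even, □) = (qA, □, R)  ⊢  0000□[qA]□ (head at position 5)
Reading off the states of these 6 configurations: even → even → even → even → even → qA

Final answer: even → even → even → even → even → qA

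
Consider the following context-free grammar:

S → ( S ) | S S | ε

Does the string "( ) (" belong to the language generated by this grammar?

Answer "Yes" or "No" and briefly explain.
Each production adds parentheses only in matched pairs (S → ( S )) or none at all, so every derived string has equally many '(' and ')'. The string ( ) ( has two '(' and one ')', so it cannot be derived.

Final answer: No - no valid derivation exists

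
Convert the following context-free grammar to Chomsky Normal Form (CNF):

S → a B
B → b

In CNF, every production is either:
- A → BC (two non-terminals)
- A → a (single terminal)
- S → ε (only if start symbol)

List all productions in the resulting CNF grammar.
The grammar has no ε-productions or unit productions to eliminate.
S → a B has terminal a in a right-hand side of length ≥ 2: introduce T_a → a and use T_a in place of a.
B → b is already in CNF (single terminal) – keep it.
S → a B becomes S → T_a B.
Resulting CNF grammar (3 productions): T_a → a; B → b; S → T_a B

Final answer: T_a → a; B → b; S → T_a B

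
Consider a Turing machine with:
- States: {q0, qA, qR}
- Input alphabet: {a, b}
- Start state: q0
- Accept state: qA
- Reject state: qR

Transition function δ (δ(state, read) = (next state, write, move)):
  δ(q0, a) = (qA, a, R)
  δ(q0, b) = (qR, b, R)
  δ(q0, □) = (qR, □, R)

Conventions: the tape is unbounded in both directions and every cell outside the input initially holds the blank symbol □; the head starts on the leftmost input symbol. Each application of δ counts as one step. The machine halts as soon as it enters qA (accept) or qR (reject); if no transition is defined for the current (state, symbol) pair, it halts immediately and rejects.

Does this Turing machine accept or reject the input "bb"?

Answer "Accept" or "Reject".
Step 0: [q0]bb (head at position 0)
Step 1: δ(q0, b) = (qR, b, R)  ⊢  b[qR]b (head at position 1)
The machine is in qR, so it halts and rejects.

Final answer: Reject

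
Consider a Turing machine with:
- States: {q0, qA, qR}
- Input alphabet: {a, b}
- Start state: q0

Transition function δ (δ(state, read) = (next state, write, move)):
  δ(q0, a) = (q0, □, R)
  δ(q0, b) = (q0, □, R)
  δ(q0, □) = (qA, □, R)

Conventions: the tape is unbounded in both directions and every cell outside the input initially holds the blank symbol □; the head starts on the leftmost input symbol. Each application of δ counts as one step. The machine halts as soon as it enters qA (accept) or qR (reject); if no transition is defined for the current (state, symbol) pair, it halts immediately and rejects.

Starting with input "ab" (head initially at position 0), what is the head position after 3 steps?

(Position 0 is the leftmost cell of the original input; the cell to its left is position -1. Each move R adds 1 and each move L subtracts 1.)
Step 0: [q0]ab (head at position 0)
Step 1: δ(q0, a) = (q0, □, R)  ⊢  □[q0]b (head at position 1)
Step 2: δ(q0, b) = (q0, □, R)  ⊢  □□[q0]□ (head at position 2)
Step 3: δ(q0, □) = (qA, □, R)  ⊢  □□□[qA]□ (head at position 3)
Head position after 3 steps: 3

Final answer: Position 3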